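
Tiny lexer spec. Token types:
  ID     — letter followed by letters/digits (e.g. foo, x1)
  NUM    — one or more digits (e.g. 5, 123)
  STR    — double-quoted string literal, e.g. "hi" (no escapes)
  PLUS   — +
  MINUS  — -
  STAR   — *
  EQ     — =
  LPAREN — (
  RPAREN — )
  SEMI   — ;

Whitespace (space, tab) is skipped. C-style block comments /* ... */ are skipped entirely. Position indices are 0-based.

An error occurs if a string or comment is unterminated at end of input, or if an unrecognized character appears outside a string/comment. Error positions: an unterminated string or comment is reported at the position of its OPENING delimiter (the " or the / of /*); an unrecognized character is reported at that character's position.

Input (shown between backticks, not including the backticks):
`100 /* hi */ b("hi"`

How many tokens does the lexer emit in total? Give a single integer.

Answer: 4

Derivation:
pos=0: emit NUM '100' (now at pos=3)
pos=4: enter COMMENT mode (saw '/*')
exit COMMENT mode (now at pos=12)
pos=13: emit ID 'b' (now at pos=14)
pos=14: emit LPAREN '('
pos=15: enter STRING mode
pos=15: emit STR "hi" (now at pos=19)
DONE. 4 tokens: [NUM, ID, LPAREN, STR]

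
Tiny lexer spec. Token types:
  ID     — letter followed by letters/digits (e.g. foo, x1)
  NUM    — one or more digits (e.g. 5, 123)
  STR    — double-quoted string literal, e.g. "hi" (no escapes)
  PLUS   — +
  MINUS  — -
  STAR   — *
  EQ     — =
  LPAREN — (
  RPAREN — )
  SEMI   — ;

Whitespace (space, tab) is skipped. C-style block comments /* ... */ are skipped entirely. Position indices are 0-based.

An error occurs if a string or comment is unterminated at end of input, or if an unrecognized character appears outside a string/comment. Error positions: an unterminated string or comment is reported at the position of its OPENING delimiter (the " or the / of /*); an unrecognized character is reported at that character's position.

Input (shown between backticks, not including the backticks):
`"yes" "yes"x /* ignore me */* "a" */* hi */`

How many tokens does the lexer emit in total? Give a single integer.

pos=0: enter STRING mode
pos=0: emit STR "yes" (now at pos=5)
pos=6: enter STRING mode
pos=6: emit STR "yes" (now at pos=11)
pos=11: emit ID 'x' (now at pos=12)
pos=13: enter COMMENT mode (saw '/*')
exit COMMENT mode (now at pos=28)
pos=28: emit STAR '*'
pos=30: enter STRING mode
pos=30: emit STR "a" (now at pos=33)
pos=34: emit STAR '*'
pos=35: enter COMMENT mode (saw '/*')
exit COMMENT mode (now at pos=43)
DONE. 6 tokens: [STR, STR, ID, STAR, STR, STAR]

Answer: 6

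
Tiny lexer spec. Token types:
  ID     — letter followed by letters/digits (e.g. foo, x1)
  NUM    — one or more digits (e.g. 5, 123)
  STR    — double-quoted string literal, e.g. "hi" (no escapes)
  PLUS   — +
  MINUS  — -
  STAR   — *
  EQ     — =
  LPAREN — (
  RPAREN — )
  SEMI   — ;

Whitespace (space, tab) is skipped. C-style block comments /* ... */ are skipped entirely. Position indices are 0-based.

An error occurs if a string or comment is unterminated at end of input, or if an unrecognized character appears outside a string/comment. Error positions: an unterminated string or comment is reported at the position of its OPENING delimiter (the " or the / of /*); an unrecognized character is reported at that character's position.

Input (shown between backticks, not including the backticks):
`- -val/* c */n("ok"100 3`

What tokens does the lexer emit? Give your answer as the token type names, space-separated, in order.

Answer: MINUS MINUS ID ID LPAREN STR NUM NUM

Derivation:
pos=0: emit MINUS '-'
pos=2: emit MINUS '-'
pos=3: emit ID 'val' (now at pos=6)
pos=6: enter COMMENT mode (saw '/*')
exit COMMENT mode (now at pos=13)
pos=13: emit ID 'n' (now at pos=14)
pos=14: emit LPAREN '('
pos=15: enter STRING mode
pos=15: emit STR "ok" (now at pos=19)
pos=19: emit NUM '100' (now at pos=22)
pos=23: emit NUM '3' (now at pos=24)
DONE. 8 tokens: [MINUS, MINUS, ID, ID, LPAREN, STR, NUM, NUM]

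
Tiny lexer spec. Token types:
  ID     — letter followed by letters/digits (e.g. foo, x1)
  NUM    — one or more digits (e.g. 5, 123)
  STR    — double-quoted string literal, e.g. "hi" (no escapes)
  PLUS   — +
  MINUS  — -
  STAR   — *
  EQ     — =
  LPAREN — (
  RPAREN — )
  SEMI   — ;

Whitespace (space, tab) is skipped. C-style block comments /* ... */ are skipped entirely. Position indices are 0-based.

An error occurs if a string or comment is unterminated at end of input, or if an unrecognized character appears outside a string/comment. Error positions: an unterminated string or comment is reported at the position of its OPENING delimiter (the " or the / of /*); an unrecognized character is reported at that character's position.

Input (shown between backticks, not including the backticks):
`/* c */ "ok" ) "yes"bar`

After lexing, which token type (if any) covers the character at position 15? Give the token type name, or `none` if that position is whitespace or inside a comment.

Answer: STR

Derivation:
pos=0: enter COMMENT mode (saw '/*')
exit COMMENT mode (now at pos=7)
pos=8: enter STRING mode
pos=8: emit STR "ok" (now at pos=12)
pos=13: emit RPAREN ')'
pos=15: enter STRING mode
pos=15: emit STR "yes" (now at pos=20)
pos=20: emit ID 'bar' (now at pos=23)
DONE. 4 tokens: [STR, RPAREN, STR, ID]
Position 15: char is '"' -> STR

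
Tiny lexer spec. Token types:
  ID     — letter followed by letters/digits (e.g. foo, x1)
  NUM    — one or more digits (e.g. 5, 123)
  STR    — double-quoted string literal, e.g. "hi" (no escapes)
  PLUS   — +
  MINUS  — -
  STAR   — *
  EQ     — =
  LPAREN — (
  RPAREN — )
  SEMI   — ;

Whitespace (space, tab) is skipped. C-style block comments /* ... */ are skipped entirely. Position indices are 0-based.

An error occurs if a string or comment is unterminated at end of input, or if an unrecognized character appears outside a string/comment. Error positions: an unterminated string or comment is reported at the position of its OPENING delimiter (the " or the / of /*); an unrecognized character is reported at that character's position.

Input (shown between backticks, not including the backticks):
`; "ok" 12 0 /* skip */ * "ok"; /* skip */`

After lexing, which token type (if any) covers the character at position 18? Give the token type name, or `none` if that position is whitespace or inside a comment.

pos=0: emit SEMI ';'
pos=2: enter STRING mode
pos=2: emit STR "ok" (now at pos=6)
pos=7: emit NUM '12' (now at pos=9)
pos=10: emit NUM '0' (now at pos=11)
pos=12: enter COMMENT mode (saw '/*')
exit COMMENT mode (now at pos=22)
pos=23: emit STAR '*'
pos=25: enter STRING mode
pos=25: emit STR "ok" (now at pos=29)
pos=29: emit SEMI ';'
pos=31: enter COMMENT mode (saw '/*')
exit COMMENT mode (now at pos=41)
DONE. 7 tokens: [SEMI, STR, NUM, NUM, STAR, STR, SEMI]
Position 18: char is 'p' -> none

Answer: none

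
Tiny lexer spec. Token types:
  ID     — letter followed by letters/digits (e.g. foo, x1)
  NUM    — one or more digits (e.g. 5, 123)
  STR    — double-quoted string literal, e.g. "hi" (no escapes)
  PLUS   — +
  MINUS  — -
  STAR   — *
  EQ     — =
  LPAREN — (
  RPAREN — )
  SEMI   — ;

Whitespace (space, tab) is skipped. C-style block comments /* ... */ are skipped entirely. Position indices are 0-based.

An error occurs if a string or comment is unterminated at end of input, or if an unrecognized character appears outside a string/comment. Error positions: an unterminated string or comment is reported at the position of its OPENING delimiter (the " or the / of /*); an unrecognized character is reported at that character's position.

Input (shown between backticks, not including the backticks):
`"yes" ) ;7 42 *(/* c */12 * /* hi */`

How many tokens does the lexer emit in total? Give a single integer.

pos=0: enter STRING mode
pos=0: emit STR "yes" (now at pos=5)
pos=6: emit RPAREN ')'
pos=8: emit SEMI ';'
pos=9: emit NUM '7' (now at pos=10)
pos=11: emit NUM '42' (now at pos=13)
pos=14: emit STAR '*'
pos=15: emit LPAREN '('
pos=16: enter COMMENT mode (saw '/*')
exit COMMENT mode (now at pos=23)
pos=23: emit NUM '12' (now at pos=25)
pos=26: emit STAR '*'
pos=28: enter COMMENT mode (saw '/*')
exit COMMENT mode (now at pos=36)
DONE. 9 tokens: [STR, RPAREN, SEMI, NUM, NUM, STAR, LPAREN, NUM, STAR]

Answer: 9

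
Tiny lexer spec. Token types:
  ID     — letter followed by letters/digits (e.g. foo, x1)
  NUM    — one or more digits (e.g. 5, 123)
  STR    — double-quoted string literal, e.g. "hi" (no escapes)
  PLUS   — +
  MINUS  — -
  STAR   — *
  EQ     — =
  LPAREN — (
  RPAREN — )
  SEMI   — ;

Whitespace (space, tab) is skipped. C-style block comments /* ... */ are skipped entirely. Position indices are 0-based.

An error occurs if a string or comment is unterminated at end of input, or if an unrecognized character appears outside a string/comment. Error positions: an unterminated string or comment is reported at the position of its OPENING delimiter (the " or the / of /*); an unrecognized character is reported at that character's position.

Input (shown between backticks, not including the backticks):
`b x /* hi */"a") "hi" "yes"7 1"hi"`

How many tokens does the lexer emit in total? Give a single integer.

pos=0: emit ID 'b' (now at pos=1)
pos=2: emit ID 'x' (now at pos=3)
pos=4: enter COMMENT mode (saw '/*')
exit COMMENT mode (now at pos=12)
pos=12: enter STRING mode
pos=12: emit STR "a" (now at pos=15)
pos=15: emit RPAREN ')'
pos=17: enter STRING mode
pos=17: emit STR "hi" (now at pos=21)
pos=22: enter STRING mode
pos=22: emit STR "yes" (now at pos=27)
pos=27: emit NUM '7' (now at pos=28)
pos=29: emit NUM '1' (now at pos=30)
pos=30: enter STRING mode
pos=30: emit STR "hi" (now at pos=34)
DONE. 9 tokens: [ID, ID, STR, RPAREN, STR, STR, NUM, NUM, STR]

Answer: 9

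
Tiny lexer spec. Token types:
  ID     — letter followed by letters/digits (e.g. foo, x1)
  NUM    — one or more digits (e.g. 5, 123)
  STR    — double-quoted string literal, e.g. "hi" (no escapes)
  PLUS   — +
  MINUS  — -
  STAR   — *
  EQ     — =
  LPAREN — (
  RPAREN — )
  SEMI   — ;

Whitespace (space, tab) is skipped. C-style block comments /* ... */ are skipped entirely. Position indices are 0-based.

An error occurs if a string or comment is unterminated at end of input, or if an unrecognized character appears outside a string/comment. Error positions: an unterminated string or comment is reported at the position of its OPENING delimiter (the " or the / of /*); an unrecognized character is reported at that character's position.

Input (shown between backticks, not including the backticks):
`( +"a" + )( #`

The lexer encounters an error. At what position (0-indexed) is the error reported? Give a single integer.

Answer: 12

Derivation:
pos=0: emit LPAREN '('
pos=2: emit PLUS '+'
pos=3: enter STRING mode
pos=3: emit STR "a" (now at pos=6)
pos=7: emit PLUS '+'
pos=9: emit RPAREN ')'
pos=10: emit LPAREN '('
pos=12: ERROR — unrecognized char '#'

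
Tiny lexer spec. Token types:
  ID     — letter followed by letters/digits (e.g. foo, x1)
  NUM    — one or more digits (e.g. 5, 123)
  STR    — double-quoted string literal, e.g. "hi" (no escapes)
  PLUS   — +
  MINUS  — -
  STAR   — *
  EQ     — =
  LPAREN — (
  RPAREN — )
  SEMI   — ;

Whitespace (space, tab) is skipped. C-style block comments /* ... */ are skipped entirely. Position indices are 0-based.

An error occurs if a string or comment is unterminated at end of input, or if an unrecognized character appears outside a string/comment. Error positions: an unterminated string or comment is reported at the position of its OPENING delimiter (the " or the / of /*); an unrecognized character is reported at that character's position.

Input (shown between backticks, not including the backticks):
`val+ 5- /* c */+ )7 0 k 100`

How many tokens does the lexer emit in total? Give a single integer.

Answer: 10

Derivation:
pos=0: emit ID 'val' (now at pos=3)
pos=3: emit PLUS '+'
pos=5: emit NUM '5' (now at pos=6)
pos=6: emit MINUS '-'
pos=8: enter COMMENT mode (saw '/*')
exit COMMENT mode (now at pos=15)
pos=15: emit PLUS '+'
pos=17: emit RPAREN ')'
pos=18: emit NUM '7' (now at pos=19)
pos=20: emit NUM '0' (now at pos=21)
pos=22: emit ID 'k' (now at pos=23)
pos=24: emit NUM '100' (now at pos=27)
DONE. 10 tokens: [ID, PLUS, NUM, MINUS, PLUS, RPAREN, NUM, NUM, ID, NUM]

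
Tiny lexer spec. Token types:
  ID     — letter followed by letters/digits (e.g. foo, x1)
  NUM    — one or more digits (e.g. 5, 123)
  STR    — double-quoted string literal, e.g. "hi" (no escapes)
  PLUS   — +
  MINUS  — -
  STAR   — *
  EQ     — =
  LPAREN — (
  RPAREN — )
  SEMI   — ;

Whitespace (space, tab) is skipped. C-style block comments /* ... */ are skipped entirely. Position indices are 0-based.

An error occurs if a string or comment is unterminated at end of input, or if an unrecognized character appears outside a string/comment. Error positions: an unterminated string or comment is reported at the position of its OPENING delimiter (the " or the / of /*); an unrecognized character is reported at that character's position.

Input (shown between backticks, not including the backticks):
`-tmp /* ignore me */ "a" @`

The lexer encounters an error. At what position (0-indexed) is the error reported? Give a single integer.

Answer: 25

Derivation:
pos=0: emit MINUS '-'
pos=1: emit ID 'tmp' (now at pos=4)
pos=5: enter COMMENT mode (saw '/*')
exit COMMENT mode (now at pos=20)
pos=21: enter STRING mode
pos=21: emit STR "a" (now at pos=24)
pos=25: ERROR — unrecognized char '@'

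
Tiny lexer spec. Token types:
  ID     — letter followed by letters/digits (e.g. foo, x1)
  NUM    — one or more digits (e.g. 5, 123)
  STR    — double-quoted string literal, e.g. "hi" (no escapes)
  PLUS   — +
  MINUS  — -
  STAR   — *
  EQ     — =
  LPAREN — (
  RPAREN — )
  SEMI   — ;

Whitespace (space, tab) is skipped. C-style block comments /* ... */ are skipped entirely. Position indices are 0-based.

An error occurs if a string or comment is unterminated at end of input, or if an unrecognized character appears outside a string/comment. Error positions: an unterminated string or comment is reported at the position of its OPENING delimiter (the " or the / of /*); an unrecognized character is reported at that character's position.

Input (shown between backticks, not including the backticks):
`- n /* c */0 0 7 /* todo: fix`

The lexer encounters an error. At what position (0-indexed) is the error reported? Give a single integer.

pos=0: emit MINUS '-'
pos=2: emit ID 'n' (now at pos=3)
pos=4: enter COMMENT mode (saw '/*')
exit COMMENT mode (now at pos=11)
pos=11: emit NUM '0' (now at pos=12)
pos=13: emit NUM '0' (now at pos=14)
pos=15: emit NUM '7' (now at pos=16)
pos=17: enter COMMENT mode (saw '/*')
pos=17: ERROR — unterminated comment (reached EOF)

Answer: 17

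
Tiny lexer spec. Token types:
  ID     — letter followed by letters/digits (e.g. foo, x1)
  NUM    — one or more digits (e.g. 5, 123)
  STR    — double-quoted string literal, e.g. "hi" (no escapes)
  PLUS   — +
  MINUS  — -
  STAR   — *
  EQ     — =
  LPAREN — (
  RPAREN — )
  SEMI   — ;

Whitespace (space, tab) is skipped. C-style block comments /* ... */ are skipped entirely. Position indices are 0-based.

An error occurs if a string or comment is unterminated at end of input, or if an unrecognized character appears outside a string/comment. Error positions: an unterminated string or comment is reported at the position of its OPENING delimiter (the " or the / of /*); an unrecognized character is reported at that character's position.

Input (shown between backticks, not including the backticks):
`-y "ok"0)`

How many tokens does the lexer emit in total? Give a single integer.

pos=0: emit MINUS '-'
pos=1: emit ID 'y' (now at pos=2)
pos=3: enter STRING mode
pos=3: emit STR "ok" (now at pos=7)
pos=7: emit NUM '0' (now at pos=8)
pos=8: emit RPAREN ')'
DONE. 5 tokens: [MINUS, ID, STR, NUM, RPAREN]

Answer: 5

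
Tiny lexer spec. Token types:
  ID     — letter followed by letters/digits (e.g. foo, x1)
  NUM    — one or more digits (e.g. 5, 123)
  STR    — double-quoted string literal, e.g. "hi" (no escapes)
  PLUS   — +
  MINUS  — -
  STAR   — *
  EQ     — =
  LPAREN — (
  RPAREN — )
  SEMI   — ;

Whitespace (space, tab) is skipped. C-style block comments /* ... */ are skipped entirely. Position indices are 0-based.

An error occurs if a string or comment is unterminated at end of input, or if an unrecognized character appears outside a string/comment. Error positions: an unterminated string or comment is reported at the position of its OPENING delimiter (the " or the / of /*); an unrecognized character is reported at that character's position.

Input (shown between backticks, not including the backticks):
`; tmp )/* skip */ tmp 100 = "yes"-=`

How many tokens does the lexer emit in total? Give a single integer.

pos=0: emit SEMI ';'
pos=2: emit ID 'tmp' (now at pos=5)
pos=6: emit RPAREN ')'
pos=7: enter COMMENT mode (saw '/*')
exit COMMENT mode (now at pos=17)
pos=18: emit ID 'tmp' (now at pos=21)
pos=22: emit NUM '100' (now at pos=25)
pos=26: emit EQ '='
pos=28: enter STRING mode
pos=28: emit STR "yes" (now at pos=33)
pos=33: emit MINUS '-'
pos=34: emit EQ '='
DONE. 9 tokens: [SEMI, ID, RPAREN, ID, NUM, EQ, STR, MINUS, EQ]

Answer: 9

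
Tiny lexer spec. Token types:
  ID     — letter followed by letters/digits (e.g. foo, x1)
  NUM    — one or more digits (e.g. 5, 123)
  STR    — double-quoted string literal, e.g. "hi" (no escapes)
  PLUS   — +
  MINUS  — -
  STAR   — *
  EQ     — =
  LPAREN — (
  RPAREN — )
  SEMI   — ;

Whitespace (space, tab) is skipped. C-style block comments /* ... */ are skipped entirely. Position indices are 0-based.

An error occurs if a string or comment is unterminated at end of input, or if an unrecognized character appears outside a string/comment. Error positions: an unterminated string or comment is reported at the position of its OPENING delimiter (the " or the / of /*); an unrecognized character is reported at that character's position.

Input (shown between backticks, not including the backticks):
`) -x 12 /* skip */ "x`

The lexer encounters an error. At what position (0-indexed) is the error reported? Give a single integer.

pos=0: emit RPAREN ')'
pos=2: emit MINUS '-'
pos=3: emit ID 'x' (now at pos=4)
pos=5: emit NUM '12' (now at pos=7)
pos=8: enter COMMENT mode (saw '/*')
exit COMMENT mode (now at pos=18)
pos=19: enter STRING mode
pos=19: ERROR — unterminated string

Answer: 19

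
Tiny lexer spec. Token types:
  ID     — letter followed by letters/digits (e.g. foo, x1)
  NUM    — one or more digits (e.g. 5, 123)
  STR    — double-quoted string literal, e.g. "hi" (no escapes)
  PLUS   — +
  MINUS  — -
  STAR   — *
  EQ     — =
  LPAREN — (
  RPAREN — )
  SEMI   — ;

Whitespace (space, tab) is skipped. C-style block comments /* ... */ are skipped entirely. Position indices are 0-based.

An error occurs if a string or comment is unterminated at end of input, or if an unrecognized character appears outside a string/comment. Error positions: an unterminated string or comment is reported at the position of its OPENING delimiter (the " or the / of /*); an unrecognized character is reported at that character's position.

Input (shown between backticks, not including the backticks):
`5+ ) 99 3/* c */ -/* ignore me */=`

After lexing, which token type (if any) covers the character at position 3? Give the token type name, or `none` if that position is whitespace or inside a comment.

pos=0: emit NUM '5' (now at pos=1)
pos=1: emit PLUS '+'
pos=3: emit RPAREN ')'
pos=5: emit NUM '99' (now at pos=7)
pos=8: emit NUM '3' (now at pos=9)
pos=9: enter COMMENT mode (saw '/*')
exit COMMENT mode (now at pos=16)
pos=17: emit MINUS '-'
pos=18: enter COMMENT mode (saw '/*')
exit COMMENT mode (now at pos=33)
pos=33: emit EQ '='
DONE. 7 tokens: [NUM, PLUS, RPAREN, NUM, NUM, MINUS, EQ]
Position 3: char is ')' -> RPAREN

Answer: RPAREN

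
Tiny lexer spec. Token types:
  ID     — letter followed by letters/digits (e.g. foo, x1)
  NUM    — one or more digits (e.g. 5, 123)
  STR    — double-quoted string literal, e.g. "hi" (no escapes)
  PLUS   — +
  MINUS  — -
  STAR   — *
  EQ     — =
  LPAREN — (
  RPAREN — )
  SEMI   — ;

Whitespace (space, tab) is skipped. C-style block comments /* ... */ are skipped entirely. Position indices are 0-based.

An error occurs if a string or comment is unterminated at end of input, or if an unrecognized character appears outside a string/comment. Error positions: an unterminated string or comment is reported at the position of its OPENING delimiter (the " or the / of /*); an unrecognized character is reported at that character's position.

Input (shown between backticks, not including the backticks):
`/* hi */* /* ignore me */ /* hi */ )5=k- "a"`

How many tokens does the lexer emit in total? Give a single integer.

Answer: 7

Derivation:
pos=0: enter COMMENT mode (saw '/*')
exit COMMENT mode (now at pos=8)
pos=8: emit STAR '*'
pos=10: enter COMMENT mode (saw '/*')
exit COMMENT mode (now at pos=25)
pos=26: enter COMMENT mode (saw '/*')
exit COMMENT mode (now at pos=34)
pos=35: emit RPAREN ')'
pos=36: emit NUM '5' (now at pos=37)
pos=37: emit EQ '='
pos=38: emit ID 'k' (now at pos=39)
pos=39: emit MINUS '-'
pos=41: enter STRING mode
pos=41: emit STR "a" (now at pos=44)
DONE. 7 tokens: [STAR, RPAREN, NUM, EQ, ID, MINUS, STR]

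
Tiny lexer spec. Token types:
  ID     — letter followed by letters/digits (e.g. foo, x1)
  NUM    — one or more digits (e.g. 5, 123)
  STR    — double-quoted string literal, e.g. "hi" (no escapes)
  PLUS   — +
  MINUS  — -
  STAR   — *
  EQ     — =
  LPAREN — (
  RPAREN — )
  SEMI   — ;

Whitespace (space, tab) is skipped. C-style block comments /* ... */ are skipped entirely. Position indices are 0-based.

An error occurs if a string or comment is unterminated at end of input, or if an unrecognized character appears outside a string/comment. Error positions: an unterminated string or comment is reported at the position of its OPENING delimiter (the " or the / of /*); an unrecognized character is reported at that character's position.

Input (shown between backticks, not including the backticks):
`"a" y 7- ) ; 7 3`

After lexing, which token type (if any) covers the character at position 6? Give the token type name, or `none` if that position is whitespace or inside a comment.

Answer: NUM

Derivation:
pos=0: enter STRING mode
pos=0: emit STR "a" (now at pos=3)
pos=4: emit ID 'y' (now at pos=5)
pos=6: emit NUM '7' (now at pos=7)
pos=7: emit MINUS '-'
pos=9: emit RPAREN ')'
pos=11: emit SEMI ';'
pos=13: emit NUM '7' (now at pos=14)
pos=15: emit NUM '3' (now at pos=16)
DONE. 8 tokens: [STR, ID, NUM, MINUS, RPAREN, SEMI, NUM, NUM]
Position 6: char is '7' -> NUM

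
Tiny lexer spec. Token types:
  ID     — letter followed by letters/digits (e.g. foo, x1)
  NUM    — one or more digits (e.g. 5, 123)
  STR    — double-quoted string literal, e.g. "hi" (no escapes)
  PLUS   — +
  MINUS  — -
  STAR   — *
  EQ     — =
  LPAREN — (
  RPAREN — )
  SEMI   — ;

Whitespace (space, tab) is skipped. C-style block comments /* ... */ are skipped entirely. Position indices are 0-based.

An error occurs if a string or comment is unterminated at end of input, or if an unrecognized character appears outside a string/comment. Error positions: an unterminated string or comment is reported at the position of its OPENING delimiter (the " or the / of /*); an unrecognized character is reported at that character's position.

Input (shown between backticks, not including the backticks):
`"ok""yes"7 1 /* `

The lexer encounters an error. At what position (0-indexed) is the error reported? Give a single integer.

pos=0: enter STRING mode
pos=0: emit STR "ok" (now at pos=4)
pos=4: enter STRING mode
pos=4: emit STR "yes" (now at pos=9)
pos=9: emit NUM '7' (now at pos=10)
pos=11: emit NUM '1' (now at pos=12)
pos=13: enter COMMENT mode (saw '/*')
pos=13: ERROR — unterminated comment (reached EOF)

Answer: 13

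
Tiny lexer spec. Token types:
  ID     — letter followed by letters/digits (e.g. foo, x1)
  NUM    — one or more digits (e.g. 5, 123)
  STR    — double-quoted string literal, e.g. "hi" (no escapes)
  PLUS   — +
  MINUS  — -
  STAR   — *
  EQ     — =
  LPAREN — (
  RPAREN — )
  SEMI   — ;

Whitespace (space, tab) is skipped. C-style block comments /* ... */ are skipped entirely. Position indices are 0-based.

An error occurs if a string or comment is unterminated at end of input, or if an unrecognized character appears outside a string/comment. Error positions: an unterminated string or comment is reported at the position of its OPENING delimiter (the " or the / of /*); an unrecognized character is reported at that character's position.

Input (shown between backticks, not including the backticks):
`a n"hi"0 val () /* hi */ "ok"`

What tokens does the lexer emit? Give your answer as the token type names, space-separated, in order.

pos=0: emit ID 'a' (now at pos=1)
pos=2: emit ID 'n' (now at pos=3)
pos=3: enter STRING mode
pos=3: emit STR "hi" (now at pos=7)
pos=7: emit NUM '0' (now at pos=8)
pos=9: emit ID 'val' (now at pos=12)
pos=13: emit LPAREN '('
pos=14: emit RPAREN ')'
pos=16: enter COMMENT mode (saw '/*')
exit COMMENT mode (now at pos=24)
pos=25: enter STRING mode
pos=25: emit STR "ok" (now at pos=29)
DONE. 8 tokens: [ID, ID, STR, NUM, ID, LPAREN, RPAREN, STR]

Answer: ID ID STR NUM ID LPAREN RPAREN STR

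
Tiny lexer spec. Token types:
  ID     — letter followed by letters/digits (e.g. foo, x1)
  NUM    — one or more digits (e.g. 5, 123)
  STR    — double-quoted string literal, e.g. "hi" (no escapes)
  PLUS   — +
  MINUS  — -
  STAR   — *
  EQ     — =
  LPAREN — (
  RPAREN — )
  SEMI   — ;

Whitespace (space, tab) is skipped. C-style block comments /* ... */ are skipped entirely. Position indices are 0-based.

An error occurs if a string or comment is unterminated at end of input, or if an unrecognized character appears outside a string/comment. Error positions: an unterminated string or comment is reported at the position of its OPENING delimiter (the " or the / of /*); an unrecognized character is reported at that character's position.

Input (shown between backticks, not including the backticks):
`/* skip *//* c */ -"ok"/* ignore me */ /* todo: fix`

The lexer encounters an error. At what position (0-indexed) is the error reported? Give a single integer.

Answer: 39

Derivation:
pos=0: enter COMMENT mode (saw '/*')
exit COMMENT mode (now at pos=10)
pos=10: enter COMMENT mode (saw '/*')
exit COMMENT mode (now at pos=17)
pos=18: emit MINUS '-'
pos=19: enter STRING mode
pos=19: emit STR "ok" (now at pos=23)
pos=23: enter COMMENT mode (saw '/*')
exit COMMENT mode (now at pos=38)
pos=39: enter COMMENT mode (saw '/*')
pos=39: ERROR — unterminated comment (reached EOF)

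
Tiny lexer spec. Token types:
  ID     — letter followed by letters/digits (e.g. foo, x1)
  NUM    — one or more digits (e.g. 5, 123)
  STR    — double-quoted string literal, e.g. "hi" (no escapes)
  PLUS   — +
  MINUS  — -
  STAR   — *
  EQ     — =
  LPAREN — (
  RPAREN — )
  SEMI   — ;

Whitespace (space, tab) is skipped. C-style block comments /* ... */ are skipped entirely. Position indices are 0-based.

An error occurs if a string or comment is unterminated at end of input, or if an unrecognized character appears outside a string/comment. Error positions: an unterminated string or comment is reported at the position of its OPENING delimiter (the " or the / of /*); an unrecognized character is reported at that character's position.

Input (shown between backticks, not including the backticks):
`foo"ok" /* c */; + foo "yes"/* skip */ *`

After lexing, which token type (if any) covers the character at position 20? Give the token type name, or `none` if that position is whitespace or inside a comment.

Answer: ID

Derivation:
pos=0: emit ID 'foo' (now at pos=3)
pos=3: enter STRING mode
pos=3: emit STR "ok" (now at pos=7)
pos=8: enter COMMENT mode (saw '/*')
exit COMMENT mode (now at pos=15)
pos=15: emit SEMI ';'
pos=17: emit PLUS '+'
pos=19: emit ID 'foo' (now at pos=22)
pos=23: enter STRING mode
pos=23: emit STR "yes" (now at pos=28)
pos=28: enter COMMENT mode (saw '/*')
exit COMMENT mode (now at pos=38)
pos=39: emit STAR '*'
DONE. 7 tokens: [ID, STR, SEMI, PLUS, ID, STR, STAR]
Position 20: char is 'o' -> ID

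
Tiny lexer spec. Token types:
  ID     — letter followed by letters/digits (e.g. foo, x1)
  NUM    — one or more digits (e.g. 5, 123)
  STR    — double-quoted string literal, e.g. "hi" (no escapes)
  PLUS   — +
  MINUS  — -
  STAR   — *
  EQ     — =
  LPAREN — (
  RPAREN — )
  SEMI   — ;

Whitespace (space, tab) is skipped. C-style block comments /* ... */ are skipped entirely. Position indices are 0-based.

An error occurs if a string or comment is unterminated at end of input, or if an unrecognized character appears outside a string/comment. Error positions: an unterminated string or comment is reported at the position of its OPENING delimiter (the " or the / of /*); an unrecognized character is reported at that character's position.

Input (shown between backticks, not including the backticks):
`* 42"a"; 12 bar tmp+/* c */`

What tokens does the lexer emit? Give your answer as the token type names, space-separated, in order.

pos=0: emit STAR '*'
pos=2: emit NUM '42' (now at pos=4)
pos=4: enter STRING mode
pos=4: emit STR "a" (now at pos=7)
pos=7: emit SEMI ';'
pos=9: emit NUM '12' (now at pos=11)
pos=12: emit ID 'bar' (now at pos=15)
pos=16: emit ID 'tmp' (now at pos=19)
pos=19: emit PLUS '+'
pos=20: enter COMMENT mode (saw '/*')
exit COMMENT mode (now at pos=27)
DONE. 8 tokens: [STAR, NUM, STR, SEMI, NUM, ID, ID, PLUS]

Answer: STAR NUM STR SEMI NUM ID ID PLUS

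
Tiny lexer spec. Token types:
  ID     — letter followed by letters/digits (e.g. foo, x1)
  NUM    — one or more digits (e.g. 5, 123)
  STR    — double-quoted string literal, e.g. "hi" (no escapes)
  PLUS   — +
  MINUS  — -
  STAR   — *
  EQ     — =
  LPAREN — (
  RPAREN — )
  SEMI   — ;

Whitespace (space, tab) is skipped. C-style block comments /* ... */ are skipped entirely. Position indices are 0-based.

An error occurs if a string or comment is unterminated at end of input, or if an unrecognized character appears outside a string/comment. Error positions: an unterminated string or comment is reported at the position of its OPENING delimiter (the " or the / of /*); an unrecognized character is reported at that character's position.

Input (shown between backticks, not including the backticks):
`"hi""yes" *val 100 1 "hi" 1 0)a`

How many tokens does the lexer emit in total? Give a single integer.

pos=0: enter STRING mode
pos=0: emit STR "hi" (now at pos=4)
pos=4: enter STRING mode
pos=4: emit STR "yes" (now at pos=9)
pos=10: emit STAR '*'
pos=11: emit ID 'val' (now at pos=14)
pos=15: emit NUM '100' (now at pos=18)
pos=19: emit NUM '1' (now at pos=20)
pos=21: enter STRING mode
pos=21: emit STR "hi" (now at pos=25)
pos=26: emit NUM '1' (now at pos=27)
pos=28: emit NUM '0' (now at pos=29)
pos=29: emit RPAREN ')'
pos=30: emit ID 'a' (now at pos=31)
DONE. 11 tokens: [STR, STR, STAR, ID, NUM, NUM, STR, NUM, NUM, RPAREN, ID]

Answer: 11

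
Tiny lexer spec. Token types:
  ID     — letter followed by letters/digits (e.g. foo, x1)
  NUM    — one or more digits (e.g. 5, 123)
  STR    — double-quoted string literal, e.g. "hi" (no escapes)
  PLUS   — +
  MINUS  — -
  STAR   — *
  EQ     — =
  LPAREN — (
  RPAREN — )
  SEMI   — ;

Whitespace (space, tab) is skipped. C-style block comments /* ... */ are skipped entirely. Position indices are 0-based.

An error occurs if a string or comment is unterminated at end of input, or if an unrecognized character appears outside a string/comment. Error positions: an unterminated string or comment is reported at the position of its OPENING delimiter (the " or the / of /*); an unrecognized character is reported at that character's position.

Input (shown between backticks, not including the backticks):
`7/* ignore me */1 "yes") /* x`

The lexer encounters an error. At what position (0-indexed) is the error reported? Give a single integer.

Answer: 25

Derivation:
pos=0: emit NUM '7' (now at pos=1)
pos=1: enter COMMENT mode (saw '/*')
exit COMMENT mode (now at pos=16)
pos=16: emit NUM '1' (now at pos=17)
pos=18: enter STRING mode
pos=18: emit STR "yes" (now at pos=23)
pos=23: emit RPAREN ')'
pos=25: enter COMMENT mode (saw '/*')
pos=25: ERROR — unterminated comment (reached EOF)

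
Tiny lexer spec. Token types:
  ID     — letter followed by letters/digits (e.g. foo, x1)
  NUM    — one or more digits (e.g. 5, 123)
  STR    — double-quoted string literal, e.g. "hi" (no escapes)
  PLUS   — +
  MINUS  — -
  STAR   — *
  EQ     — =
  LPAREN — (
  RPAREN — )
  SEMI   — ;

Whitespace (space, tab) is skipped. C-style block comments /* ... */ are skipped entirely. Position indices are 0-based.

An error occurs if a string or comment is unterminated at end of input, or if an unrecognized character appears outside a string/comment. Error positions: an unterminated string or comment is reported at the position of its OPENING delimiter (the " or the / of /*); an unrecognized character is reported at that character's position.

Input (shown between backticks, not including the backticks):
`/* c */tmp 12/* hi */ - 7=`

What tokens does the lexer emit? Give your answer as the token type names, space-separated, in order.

Answer: ID NUM MINUS NUM EQ

Derivation:
pos=0: enter COMMENT mode (saw '/*')
exit COMMENT mode (now at pos=7)
pos=7: emit ID 'tmp' (now at pos=10)
pos=11: emit NUM '12' (now at pos=13)
pos=13: enter COMMENT mode (saw '/*')
exit COMMENT mode (now at pos=21)
pos=22: emit MINUS '-'
pos=24: emit NUM '7' (now at pos=25)
pos=25: emit EQ '='
DONE. 5 tokens: [ID, NUM, MINUS, NUM, EQ]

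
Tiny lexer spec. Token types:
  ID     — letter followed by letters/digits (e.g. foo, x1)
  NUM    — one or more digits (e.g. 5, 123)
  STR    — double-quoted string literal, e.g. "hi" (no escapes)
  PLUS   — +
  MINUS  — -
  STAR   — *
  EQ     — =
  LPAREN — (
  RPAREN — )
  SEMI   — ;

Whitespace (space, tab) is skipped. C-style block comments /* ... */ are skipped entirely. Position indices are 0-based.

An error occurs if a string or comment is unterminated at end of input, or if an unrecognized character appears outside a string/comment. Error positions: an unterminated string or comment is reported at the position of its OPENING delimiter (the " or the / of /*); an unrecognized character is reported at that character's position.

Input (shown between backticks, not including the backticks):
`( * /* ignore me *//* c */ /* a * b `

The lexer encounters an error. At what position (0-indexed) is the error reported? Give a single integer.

pos=0: emit LPAREN '('
pos=2: emit STAR '*'
pos=4: enter COMMENT mode (saw '/*')
exit COMMENT mode (now at pos=19)
pos=19: enter COMMENT mode (saw '/*')
exit COMMENT mode (now at pos=26)
pos=27: enter COMMENT mode (saw '/*')
pos=27: ERROR — unterminated comment (reached EOF)

Answer: 27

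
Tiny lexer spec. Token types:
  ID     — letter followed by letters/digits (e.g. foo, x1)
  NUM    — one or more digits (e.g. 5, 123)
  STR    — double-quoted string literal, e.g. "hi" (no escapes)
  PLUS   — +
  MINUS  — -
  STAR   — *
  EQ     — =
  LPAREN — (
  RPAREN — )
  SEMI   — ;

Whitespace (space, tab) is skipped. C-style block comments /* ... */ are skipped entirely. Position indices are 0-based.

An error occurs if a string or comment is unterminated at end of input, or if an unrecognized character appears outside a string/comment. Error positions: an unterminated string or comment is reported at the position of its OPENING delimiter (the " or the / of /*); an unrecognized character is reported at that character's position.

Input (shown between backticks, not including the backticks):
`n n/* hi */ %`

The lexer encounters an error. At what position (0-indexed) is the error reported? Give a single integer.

pos=0: emit ID 'n' (now at pos=1)
pos=2: emit ID 'n' (now at pos=3)
pos=3: enter COMMENT mode (saw '/*')
exit COMMENT mode (now at pos=11)
pos=12: ERROR — unrecognized char '%'

Answer: 12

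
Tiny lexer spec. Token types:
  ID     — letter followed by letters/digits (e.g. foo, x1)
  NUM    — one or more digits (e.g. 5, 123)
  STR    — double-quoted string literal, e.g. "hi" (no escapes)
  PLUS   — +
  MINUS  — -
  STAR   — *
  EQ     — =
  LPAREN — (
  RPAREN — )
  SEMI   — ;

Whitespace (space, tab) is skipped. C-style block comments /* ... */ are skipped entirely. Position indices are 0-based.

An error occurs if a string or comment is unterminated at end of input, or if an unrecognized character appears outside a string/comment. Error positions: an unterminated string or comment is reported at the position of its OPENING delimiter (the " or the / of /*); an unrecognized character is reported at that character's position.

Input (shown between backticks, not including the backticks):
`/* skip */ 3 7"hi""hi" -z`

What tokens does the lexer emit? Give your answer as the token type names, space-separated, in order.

Answer: NUM NUM STR STR MINUS ID

Derivation:
pos=0: enter COMMENT mode (saw '/*')
exit COMMENT mode (now at pos=10)
pos=11: emit NUM '3' (now at pos=12)
pos=13: emit NUM '7' (now at pos=14)
pos=14: enter STRING mode
pos=14: emit STR "hi" (now at pos=18)
pos=18: enter STRING mode
pos=18: emit STR "hi" (now at pos=22)
pos=23: emit MINUS '-'
pos=24: emit ID 'z' (now at pos=25)
DONE. 6 tokens: [NUM, NUM, STR, STR, MINUS, ID]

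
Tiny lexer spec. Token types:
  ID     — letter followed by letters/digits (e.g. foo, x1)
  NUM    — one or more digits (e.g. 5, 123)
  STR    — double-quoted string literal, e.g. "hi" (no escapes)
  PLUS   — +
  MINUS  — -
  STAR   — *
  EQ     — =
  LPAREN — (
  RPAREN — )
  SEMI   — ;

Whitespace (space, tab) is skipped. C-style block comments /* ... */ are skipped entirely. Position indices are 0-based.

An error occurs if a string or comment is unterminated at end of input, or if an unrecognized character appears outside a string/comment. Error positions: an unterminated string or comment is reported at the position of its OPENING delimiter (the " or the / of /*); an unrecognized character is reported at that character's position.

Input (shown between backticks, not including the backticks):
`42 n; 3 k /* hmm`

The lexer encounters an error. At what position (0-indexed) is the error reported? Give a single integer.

Answer: 10

Derivation:
pos=0: emit NUM '42' (now at pos=2)
pos=3: emit ID 'n' (now at pos=4)
pos=4: emit SEMI ';'
pos=6: emit NUM '3' (now at pos=7)
pos=8: emit ID 'k' (now at pos=9)
pos=10: enter COMMENT mode (saw '/*')
pos=10: ERROR — unterminated comment (reached EOF)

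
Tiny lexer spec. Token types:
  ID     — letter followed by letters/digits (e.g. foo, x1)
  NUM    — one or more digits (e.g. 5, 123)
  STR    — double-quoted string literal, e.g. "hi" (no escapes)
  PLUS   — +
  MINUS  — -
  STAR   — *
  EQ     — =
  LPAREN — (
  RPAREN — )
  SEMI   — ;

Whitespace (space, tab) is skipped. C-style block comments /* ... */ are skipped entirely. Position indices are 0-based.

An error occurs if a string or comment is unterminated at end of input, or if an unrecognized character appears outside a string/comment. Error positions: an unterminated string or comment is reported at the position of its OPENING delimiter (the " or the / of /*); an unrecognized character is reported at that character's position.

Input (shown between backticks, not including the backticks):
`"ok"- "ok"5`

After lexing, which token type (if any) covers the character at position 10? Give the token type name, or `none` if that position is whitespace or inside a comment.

Answer: NUM

Derivation:
pos=0: enter STRING mode
pos=0: emit STR "ok" (now at pos=4)
pos=4: emit MINUS '-'
pos=6: enter STRING mode
pos=6: emit STR "ok" (now at pos=10)
pos=10: emit NUM '5' (now at pos=11)
DONE. 4 tokens: [STR, MINUS, STR, NUM]
Position 10: char is '5' -> NUM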